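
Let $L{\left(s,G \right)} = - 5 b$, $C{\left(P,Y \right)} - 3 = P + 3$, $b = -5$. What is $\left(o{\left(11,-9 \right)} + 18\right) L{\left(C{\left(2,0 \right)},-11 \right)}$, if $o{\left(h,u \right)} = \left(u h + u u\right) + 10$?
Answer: $250$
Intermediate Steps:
$C{\left(P,Y \right)} = 6 + P$ ($C{\left(P,Y \right)} = 3 + \left(P + 3\right) = 3 + \left(3 + P\right) = 6 + P$)
$o{\left(h,u \right)} = 10 + u^{2} + h u$ ($o{\left(h,u \right)} = \left(h u + u^{2}\right) + 10 = \left(u^{2} + h u\right) + 10 = 10 + u^{2} + h u$)
$L{\left(s,G \right)} = 25$ ($L{\left(s,G \right)} = \left(-5\right) \left(-5\right) = 25$)
$\left(o{\left(11,-9 \right)} + 18\right) L{\left(C{\left(2,0 \right)},-11 \right)} = \left(\left(10 + \left(-9\right)^{2} + 11 \left(-9\right)\right) + 18\right) 25 = \left(\left(10 + 81 - 99\right) + 18\right) 25 = \left(-8 + 18\right) 25 = 10 \cdot 25 = 250$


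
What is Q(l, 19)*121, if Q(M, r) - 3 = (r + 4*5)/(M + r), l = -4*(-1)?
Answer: 13068/23 ≈ 568.17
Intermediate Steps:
l = 4
Q(M, r) = 3 + (20 + r)/(M + r) (Q(M, r) = 3 + (r + 4*5)/(M + r) = 3 + (r + 20)/(M + r) = 3 + (20 + r)/(M + r))
Q(l, 19)*121 = ((20 + 3*4 + 4*19)/(4 + 19))*121 = ((20 + 12 + 76)/23)*121 = ((1/23)*108)*121 = (108/23)*121 = 13068/23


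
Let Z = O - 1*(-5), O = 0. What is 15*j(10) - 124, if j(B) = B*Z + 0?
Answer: 626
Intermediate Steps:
Z = 5 (Z = 0 - 1*(-5) = 0 + 5 = 5)
j(B) = 5*B (j(B) = B*5 + 0 = 5*B + 0 = 5*B)
15*j(10) - 124 = 15*(5*10) - 124 = 15*50 - 124 = 750 - 124 = 626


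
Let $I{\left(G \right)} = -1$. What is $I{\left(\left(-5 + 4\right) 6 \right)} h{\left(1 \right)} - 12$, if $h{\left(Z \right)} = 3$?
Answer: $-15$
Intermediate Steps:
$I{\left(\left(-5 + 4\right) 6 \right)} h{\left(1 \right)} - 12 = \left(-1\right) 3 - 12 = -3 - 12 = -15$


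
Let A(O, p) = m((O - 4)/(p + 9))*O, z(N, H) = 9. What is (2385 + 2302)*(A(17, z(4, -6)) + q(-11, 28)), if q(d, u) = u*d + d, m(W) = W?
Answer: -25876927/18 ≈ -1.4376e+6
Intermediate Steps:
q(d, u) = d + d*u (q(d, u) = d*u + d = d + d*u)
A(O, p) = O*(-4 + O)/(9 + p) (A(O, p) = ((O - 4)/(p + 9))*O = ((-4 + O)/(9 + p))*O = O*(-4 + O)/(9 + p))
(2385 + 2302)*(A(17, z(4, -6)) + q(-11, 28)) = (2385 + 2302)*(17*(-4 + 17)/(9 + 9) - 11*(1 + 28)) = 4687*(17*13/18 - 11*29) = 4687*(17*(1/18)*13 - 319) = 4687*(221/18 - 319) = 4687*(-5521/18) = -25876927/18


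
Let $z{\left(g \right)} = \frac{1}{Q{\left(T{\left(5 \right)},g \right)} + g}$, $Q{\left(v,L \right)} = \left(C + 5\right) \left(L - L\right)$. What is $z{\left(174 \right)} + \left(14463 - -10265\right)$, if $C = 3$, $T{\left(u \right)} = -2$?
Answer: $\frac{4302673}{174} \approx 24728.0$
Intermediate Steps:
$Q{\left(v,L \right)} = 0$ ($Q{\left(v,L \right)} = \left(3 + 5\right) \left(L - L\right) = 8 \cdot 0 = 0$)
$z{\left(g \right)} = \frac{1}{g}$ ($z{\left(g \right)} = \frac{1}{0 + g} = \frac{1}{g}$)
$z{\left(174 \right)} + \left(14463 - -10265\right) = \frac{1}{174} + \left(14463 - -10265\right) = \frac{1}{174} + \left(14463 + 10265\right) = \frac{1}{174} + 24728 = \frac{4302673}{174}$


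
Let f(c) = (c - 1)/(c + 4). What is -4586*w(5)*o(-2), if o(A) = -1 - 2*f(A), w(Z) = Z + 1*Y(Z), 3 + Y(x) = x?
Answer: -64204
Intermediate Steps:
Y(x) = -3 + x
w(Z) = -3 + 2*Z (w(Z) = Z + 1*(-3 + Z) = Z + (-3 + Z) = -3 + 2*Z)
f(c) = (-1 + c)/(4 + c)
o(A) = -1 - 2*(-1 + A)/(4 + A)
-4586*w(5)*o(-2) = -4586*(-3 + 2*5)*(-2 - 3*(-2))/(4 - 2) = -4586*(-3 + 10)*(-2 + 6)/2 = -32102*(½)*4 = -32102*2 = -4586*14 = -64204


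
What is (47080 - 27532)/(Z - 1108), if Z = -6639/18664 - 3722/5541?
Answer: -2021599894752/114692538299 ≈ -17.626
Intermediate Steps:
Z = -106254107/103417224 (Z = -6639*1/18664 - 3722*1/5541 = -6639/18664 - 3722/5541 = -106254107/103417224 ≈ -1.0274)
(47080 - 27532)/(Z - 1108) = (47080 - 27532)/(-106254107/103417224 - 1108) = 19548/(-114692538299/103417224) = 19548*(-103417224/114692538299) = -2021599894752/114692538299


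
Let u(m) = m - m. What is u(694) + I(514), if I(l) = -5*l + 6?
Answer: -2564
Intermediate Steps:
u(m) = 0
I(l) = 6 - 5*l
u(694) + I(514) = 0 + (6 - 5*514) = 0 + (6 - 2570) = 0 - 2564 = -2564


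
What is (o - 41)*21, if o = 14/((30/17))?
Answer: -3472/5 ≈ -694.40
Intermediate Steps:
o = 119/15 (o = 14/((30*(1/17))) = 14/(30/17) = 14*(17/30) = 119/15 ≈ 7.9333)
(o - 41)*21 = (119/15 - 41)*21 = -496/15*21 = -3472/5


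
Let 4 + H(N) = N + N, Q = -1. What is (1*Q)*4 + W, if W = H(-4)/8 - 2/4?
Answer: -6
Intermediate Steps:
H(N) = -4 + 2*N (H(N) = -4 + (N + N) = -4 + 2*N)
W = -2 (W = (-4 + 2*(-4))/8 - 2/4 = (-4 - 8)*(1/8) - 2*1/4 = -12*1/8 - 1/2 = -3/2 - 1/2 = -2)
(1*Q)*4 + W = (1*(-1))*4 - 2 = -1*4 - 2 = -4 - 2 = -6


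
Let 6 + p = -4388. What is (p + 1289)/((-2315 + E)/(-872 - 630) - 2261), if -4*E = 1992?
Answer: 4663710/3393209 ≈ 1.3744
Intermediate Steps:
E = -498 (E = -1/4*1992 = -498)
p = -4394 (p = -6 - 4388 = -4394)
(p + 1289)/((-2315 + E)/(-872 - 630) - 2261) = (-4394 + 1289)/((-2315 - 498)/(-872 - 630) - 2261) = -3105/(-2813/(-1502) - 2261) = -3105/(-2813*(-1/1502) - 2261) = -3105/(2813/1502 - 2261) = -3105/(-3393209/1502) = -3105*(-1502/3393209) = 4663710/3393209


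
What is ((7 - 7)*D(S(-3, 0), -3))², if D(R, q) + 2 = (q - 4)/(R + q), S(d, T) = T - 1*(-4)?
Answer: 0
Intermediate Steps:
S(d, T) = 4 + T (S(d, T) = T + 4 = 4 + T)
D(R, q) = -2 + (-4 + q)/(R + q) (D(R, q) = -2 + (q - 4)/(R + q) = -2 + (-4 + q)/(R + q))
((7 - 7)*D(S(-3, 0), -3))² = ((7 - 7)*((-4 - 1*(-3) - 2*(4 + 0))/((4 + 0) - 3)))² = (0*((-4 + 3 - 2*4)/(4 - 3)))² = (0*((-4 + 3 - 8)/1))² = (0*(1*(-9)))² = (0*(-9))² = 0² = 0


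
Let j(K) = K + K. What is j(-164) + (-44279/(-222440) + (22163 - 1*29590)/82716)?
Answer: -1508243827309/4599836760 ≈ -327.89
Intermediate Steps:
j(K) = 2*K
j(-164) + (-44279/(-222440) + (22163 - 1*29590)/82716) = 2*(-164) + (-44279/(-222440) + (22163 - 1*29590)/82716) = -328 + (-44279*(-1/222440) + (22163 - 29590)*(1/82716)) = -328 + (44279/222440 - 7427*1/82716) = -328 + (44279/222440 - 7427/82716) = -328 + 502629971/4599836760 = -1508243827309/4599836760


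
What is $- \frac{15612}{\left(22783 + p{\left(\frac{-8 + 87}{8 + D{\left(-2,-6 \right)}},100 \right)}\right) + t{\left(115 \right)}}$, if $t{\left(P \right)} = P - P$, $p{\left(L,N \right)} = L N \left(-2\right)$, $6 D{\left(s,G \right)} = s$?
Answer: $- \frac{359076}{476609} \approx -0.7534$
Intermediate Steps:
$D{\left(s,G \right)} = \frac{s}{6}$
$p{\left(L,N \right)} = - 2 L N$
$t{\left(P \right)} = 0$
$- \frac{15612}{\left(22783 + p{\left(\frac{-8 + 87}{8 + D{\left(-2,-6 \right)}},100 \right)}\right) + t{\left(115 \right)}} = - \frac{15612}{\left(22783 - 2 \frac{-8 + 87}{8 + \frac{1}{6} \left(-2\right)} 100\right) + 0} = - \frac{15612}{\left(22783 - 2 \frac{79}{8 - \frac{1}{3}} \cdot 100\right) + 0} = - \frac{15612}{\left(22783 - 2 \frac{79}{\frac{23}{3}} \cdot 100\right) + 0} = - \frac{15612}{\left(22783 - 2 \cdot 79 \cdot \frac{3}{23} \cdot 100\right) + 0} = - \frac{15612}{\left(22783 - \frac{474}{23} \cdot 100\right) + 0} = - \frac{15612}{\left(22783 - \frac{47400}{23}\right) + 0} = - \frac{15612}{\frac{476609}{23} + 0} = - \frac{15612}{\frac{476609}{23}} = \left(-15612\right) \frac{23}{476609} = - \frac{359076}{476609}$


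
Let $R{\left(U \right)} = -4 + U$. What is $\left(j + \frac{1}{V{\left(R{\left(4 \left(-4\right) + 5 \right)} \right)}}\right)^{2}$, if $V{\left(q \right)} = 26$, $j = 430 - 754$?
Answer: $\frac{70946929}{676} \approx 1.0495 \cdot 10^{5}$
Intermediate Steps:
$j = -324$ ($j = 430 - 754 = -324$)
$\left(j + \frac{1}{V{\left(R{\left(4 \left(-4\right) + 5 \right)} \right)}}\right)^{2} = \left(-324 + \frac{1}{26}\right)^{2} = \left(- \frac{8423}{26}\right)^{2} = \frac{70946929}{676}$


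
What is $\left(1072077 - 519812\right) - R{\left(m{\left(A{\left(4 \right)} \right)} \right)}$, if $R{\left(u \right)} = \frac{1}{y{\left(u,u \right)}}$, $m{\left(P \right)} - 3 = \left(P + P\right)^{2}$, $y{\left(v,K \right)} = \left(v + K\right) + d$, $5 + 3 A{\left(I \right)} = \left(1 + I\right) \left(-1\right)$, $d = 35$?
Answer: $\frac{645597776}{1169} \approx 5.5227 \cdot 10^{5}$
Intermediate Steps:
$A{\left(I \right)} = -2 - \frac{I}{3}$ ($A{\left(I \right)} = - \frac{5}{3} + \frac{\left(1 + I\right) \left(-1\right)}{3} = - \frac{5}{3} + \frac{-1 - I}{3} = - \frac{5}{3} - \left(\frac{1}{3} + \frac{I}{3}\right) = -2 - \frac{I}{3}$)
$y{\left(v,K \right)} = 35 + K + v$ ($y{\left(v,K \right)} = \left(v + K\right) + 35 = \left(K + v\right) + 35 = 35 + K + v$)
$m{\left(P \right)} = 3 + 4 P^{2}$ ($m{\left(P \right)} = 3 + \left(P + P\right)^{2} = 3 + \left(2 P\right)^{2} = 3 + 4 P^{2}$)
$R{\left(u \right)} = \frac{1}{35 + 2 u}$ ($R{\left(u \right)} = \frac{1}{35 + u + u} = \frac{1}{35 + 2 u}$)
$\left(1072077 - 519812\right) - R{\left(m{\left(A{\left(4 \right)} \right)} \right)} = \left(1072077 - 519812\right) - \frac{1}{35 + 2 \left(3 + 4 \left(-2 - \frac{4}{3}\right)^{2}\right)} = 552265 - \frac{1}{35 + 2 \left(3 + 4 \left(- \frac{10}{3}\right)^{2}\right)} = 552265 - \frac{1}{35 + 2 \left(3 + 4 \cdot \frac{100}{9}\right)} = 552265 - \frac{1}{35 + 2 \left(3 + \frac{400}{9}\right)} = 552265 - \frac{1}{35 + 2 \cdot \frac{427}{9}} = 552265 - \frac{1}{35 + \frac{854}{9}} = 552265 - \frac{1}{\frac{1169}{9}} = 552265 - \frac{9}{1169} = \frac{645597776}{1169}$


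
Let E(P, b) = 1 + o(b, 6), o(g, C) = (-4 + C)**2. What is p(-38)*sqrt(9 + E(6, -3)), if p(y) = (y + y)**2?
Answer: 5776*sqrt(14) ≈ 21612.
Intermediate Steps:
E(P, b) = 5 (E(P, b) = 1 + (-4 + 6)**2 = 1 + 2**2 = 1 + 4 = 5)
p(y) = 4*y**2 (p(y) = (2*y)**2 = 4*y**2)
p(-38)*sqrt(9 + E(6, -3)) = (4*(-38)**2)*sqrt(9 + 5) = (4*1444)*sqrt(14) = 5776*sqrt(14)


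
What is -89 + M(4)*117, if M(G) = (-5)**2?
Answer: 2836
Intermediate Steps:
M(G) = 25
-89 + M(4)*117 = -89 + 25*117 = -89 + 2925 = 2836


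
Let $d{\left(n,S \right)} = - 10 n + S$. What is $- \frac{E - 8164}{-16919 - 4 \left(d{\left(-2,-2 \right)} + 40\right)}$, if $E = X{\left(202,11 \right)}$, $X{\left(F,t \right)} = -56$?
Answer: $- \frac{2740}{5717} \approx -0.47927$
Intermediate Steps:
$E = -56$
$d{\left(n,S \right)} = S - 10 n$
$- \frac{E - 8164}{-16919 - 4 \left(d{\left(-2,-2 \right)} + 40\right)} = - \frac{-56 - 8164}{-16919 - 4 \left(\left(-2 - -20\right) + 40\right)} = - \frac{-8220}{-16919 - 4 \left(\left(-2 + 20\right) + 40\right)} = - \frac{-8220}{-16919 - 4 \left(18 + 40\right)} = - \frac{-8220}{-16919 - 232} = - \frac{-8220}{-17151} = - \frac{\left(-8220\right) \left(-1\right)}{17151} = \left(-1\right) \frac{2740}{5717} = - \frac{2740}{5717}$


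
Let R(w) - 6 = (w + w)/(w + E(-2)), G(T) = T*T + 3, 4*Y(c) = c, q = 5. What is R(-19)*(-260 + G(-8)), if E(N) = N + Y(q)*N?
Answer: -69094/47 ≈ -1470.1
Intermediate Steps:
Y(c) = c/4
E(N) = 9*N/4 (E(N) = N + ((¼)*5)*N = N + 5*N/4 = 9*N/4)
G(T) = 3 + T² (G(T) = T² + 3 = 3 + T²)
R(w) = 6 + 2*w/(-9/2 + w) (R(w) = 6 + (w + w)/(w + (9/4)*(-2)) = 6 + (2*w)/(w - 9/2) = 6 + (2*w)/(-9/2 + w) = 6 + 2*w/(-9/2 + w))
R(-19)*(-260 + G(-8)) = (2*(-27 + 8*(-19))/(-9 + 2*(-19)))*(-260 + (3 + (-8)²)) = (2*(-27 - 152)/(-9 - 38))*(-260 + (3 + 64)) = (2*(-179)/(-47))*(-260 + 67) = (2*(-1/47)*(-179))*(-193) = (358/47)*(-193) = -69094/47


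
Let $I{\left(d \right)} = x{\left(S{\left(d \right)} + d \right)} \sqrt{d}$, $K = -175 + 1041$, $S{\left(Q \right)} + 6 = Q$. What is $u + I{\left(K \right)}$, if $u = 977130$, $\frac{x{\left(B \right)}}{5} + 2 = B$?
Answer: $977130 + 8620 \sqrt{866} \approx 1.2308 \cdot 10^{6}$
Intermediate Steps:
$S{\left(Q \right)} = -6 + Q$
$x{\left(B \right)} = -10 + 5 B$
$K = 866$
$I{\left(d \right)} = \sqrt{d} \left(-40 + 10 d\right)$ ($I{\left(d \right)} = \left(-10 + 5 \left(\left(-6 + d\right) + d\right)\right) \sqrt{d} = \left(-10 + 5 \left(-6 + 2 d\right)\right) \sqrt{d} = \left(-10 + \left(-30 + 10 d\right)\right) \sqrt{d} = \left(-40 + 10 d\right) \sqrt{d} = \sqrt{d} \left(-40 + 10 d\right)$)
$u + I{\left(K \right)} = 977130 + 10 \sqrt{866} \left(-4 + 866\right) = 977130 + 10 \sqrt{866} \cdot 862 = 977130 + 8620 \sqrt{866}$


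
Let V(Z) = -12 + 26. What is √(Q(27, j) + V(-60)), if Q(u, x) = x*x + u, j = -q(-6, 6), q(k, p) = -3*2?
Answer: √77 ≈ 8.7750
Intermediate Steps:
q(k, p) = -6
j = 6 (j = -1*(-6) = 6)
Q(u, x) = u + x² (Q(u, x) = x² + u = u + x²)
V(Z) = 14
√(Q(27, j) + V(-60)) = √((27 + 6²) + 14) = √((27 + 36) + 14) = √(63 + 14) = √77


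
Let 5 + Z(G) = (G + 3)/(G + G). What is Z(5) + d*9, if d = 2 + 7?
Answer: 384/5 ≈ 76.800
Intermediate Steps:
Z(G) = -5 + (3 + G)/(2*G) (Z(G) = -5 + (G + 3)/(G + G) = -5 + (3 + G)/((2*G)) = -5 + (3 + G)*(1/(2*G)) = -5 + (3 + G)/(2*G))
d = 9
Z(5) + d*9 = (3/2)*(1 - 3*5)/5 + 9*9 = (3/2)*(⅕)*(1 - 15) + 81 = (3/2)*(⅕)*(-14) + 81 = -21/5 + 81 = 384/5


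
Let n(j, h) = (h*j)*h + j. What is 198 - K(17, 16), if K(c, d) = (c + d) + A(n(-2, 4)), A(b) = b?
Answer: 199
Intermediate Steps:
n(j, h) = j + j*h² (n(j, h) = j*h² + j = j + j*h²)
K(c, d) = -34 + c + d (K(c, d) = (c + d) - 2*(1 + 4²) = (c + d) - 2*(1 + 16) = (c + d) - 2*17 = (c + d) - 34 = -34 + c + d)
198 - K(17, 16) = 198 - (-34 + 17 + 16) = 198 - 1*(-1) = 198 + 1 = 199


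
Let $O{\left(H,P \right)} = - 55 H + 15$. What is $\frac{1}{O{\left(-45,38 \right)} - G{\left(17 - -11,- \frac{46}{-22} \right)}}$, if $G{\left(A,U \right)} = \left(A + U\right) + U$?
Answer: $\frac{11}{27036} \approx 0.00040687$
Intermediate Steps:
$O{\left(H,P \right)} = 15 - 55 H$
$G{\left(A,U \right)} = A + 2 U$
$\frac{1}{O{\left(-45,38 \right)} - G{\left(17 - -11,- \frac{46}{-22} \right)}} = \frac{1}{\left(15 - -2475\right) - \left(\left(17 - -11\right) + 2 \left(- \frac{46}{-22}\right)\right)} = \frac{1}{\left(15 + 2475\right) - \left(\left(17 + 11\right) + 2 \left(\left(-46\right) \left(- \frac{1}{22}\right)\right)\right)} = \frac{1}{2490 - \left(28 + 2 \cdot \frac{23}{11}\right)} = \frac{1}{2490 - \left(28 + \frac{46}{11}\right)} = \frac{1}{2490 - \frac{354}{11}} = \frac{1}{\frac{27036}{11}} = \frac{11}{27036}$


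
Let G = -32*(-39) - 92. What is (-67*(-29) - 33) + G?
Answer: 3066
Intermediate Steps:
G = 1156 (G = 1248 - 92 = 1156)
(-67*(-29) - 33) + G = (-67*(-29) - 33) + 1156 = (1943 - 33) + 1156 = 1910 + 1156 = 3066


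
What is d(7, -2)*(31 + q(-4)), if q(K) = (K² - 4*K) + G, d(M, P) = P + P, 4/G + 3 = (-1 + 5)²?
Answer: -3292/13 ≈ -253.23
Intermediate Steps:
G = 4/13 (G = 4/(-3 + (-1 + 5)²) = 4/(-3 + 4²) = 4/(-3 + 16) = 4/13 ≈ 0.30769)
d(M, P) = 2*P
q(K) = 4/13 + K² - 4*K (q(K) = (K² - 4*K) + 4/13 = 4/13 + K² - 4*K)
d(7, -2)*(31 + q(-4)) = (2*(-2))*(31 + (4/13 + (-4)² - 4*(-4))) = -4*(31 + (4/13 + 16 + 16)) = -4*(31 + 420/13) = -4*823/13 = -3292/13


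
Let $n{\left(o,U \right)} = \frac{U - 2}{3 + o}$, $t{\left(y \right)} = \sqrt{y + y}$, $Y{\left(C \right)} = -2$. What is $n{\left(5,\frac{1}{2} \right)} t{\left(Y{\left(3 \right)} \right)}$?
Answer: $- \frac{3 i}{8} \approx - 0.375 i$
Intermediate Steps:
$t{\left(y \right)} = \sqrt{2} \sqrt{y}$ ($t{\left(y \right)} = \sqrt{2 y} = \sqrt{2} \sqrt{y}$)
$n{\left(o,U \right)} = \frac{-2 + U}{3 + o}$
$n{\left(5,\frac{1}{2} \right)} t{\left(Y{\left(3 \right)} \right)} = \frac{-2 + \frac{1}{2}}{3 + 5} \sqrt{2} \sqrt{-2} = \frac{-2 + \frac{1}{2}}{8} \sqrt{2} i \sqrt{2} = \frac{1}{8} \left(- \frac{3}{2}\right) 2 i = - \frac{3 \cdot 2 i}{16} = - \frac{3 i}{8}$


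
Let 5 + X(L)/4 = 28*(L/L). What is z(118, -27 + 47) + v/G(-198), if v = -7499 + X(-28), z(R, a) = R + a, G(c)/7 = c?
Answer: 22075/154 ≈ 143.34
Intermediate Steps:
G(c) = 7*c
X(L) = 92 (X(L) = -20 + 4*(28*(L/L)) = -20 + 4*(28*1) = -20 + 4*28 = -20 + 112 = 92)
v = -7407 (v = -7499 + 92 = -7407)
z(118, -27 + 47) + v/G(-198) = (118 + (-27 + 47)) - 7407/(7*(-198)) = (118 + 20) - 7407/(-1386) = 138 - 7407*(-1/1386) = 138 + 823/154 = 22075/154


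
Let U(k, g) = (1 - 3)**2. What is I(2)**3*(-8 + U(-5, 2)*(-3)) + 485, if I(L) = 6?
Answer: -3835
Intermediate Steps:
U(k, g) = 4 (U(k, g) = (-2)**2 = 4)
I(2)**3*(-8 + U(-5, 2)*(-3)) + 485 = 6**3*(-8 + 4*(-3)) + 485 = 216*(-8 - 12) + 485 = 216*(-20) + 485 = -4320 + 485 = -3835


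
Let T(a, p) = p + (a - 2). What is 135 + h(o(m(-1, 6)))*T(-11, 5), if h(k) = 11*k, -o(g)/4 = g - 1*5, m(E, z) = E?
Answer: -1977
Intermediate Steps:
T(a, p) = -2 + a + p (T(a, p) = p + (-2 + a) = -2 + a + p)
o(g) = 20 - 4*g (o(g) = -4*(g - 1*5) = -4*(g - 5) = -4*(-5 + g) = 20 - 4*g)
135 + h(o(m(-1, 6)))*T(-11, 5) = 135 + (11*(20 - 4*(-1)))*(-2 - 11 + 5) = 135 + (11*(20 + 4))*(-8) = 135 + (11*24)*(-8) = 135 + 264*(-8) = 135 - 2112 = -1977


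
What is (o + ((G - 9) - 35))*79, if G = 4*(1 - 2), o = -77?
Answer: -9875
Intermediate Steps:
G = -4 (G = 4*(-1) = -4)
(o + ((G - 9) - 35))*79 = (-77 + ((-4 - 9) - 35))*79 = (-77 + (-13 - 35))*79 = (-77 - 48)*79 = -125*79 = -9875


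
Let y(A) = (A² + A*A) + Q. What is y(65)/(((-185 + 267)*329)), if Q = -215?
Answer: 8235/26978 ≈ 0.30525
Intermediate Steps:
y(A) = -215 + 2*A² (y(A) = (A² + A*A) - 215 = (A² + A²) - 215 = 2*A² - 215 = -215 + 2*A²)
y(65)/(((-185 + 267)*329)) = (-215 + 2*65²)/(((-185 + 267)*329)) = (-215 + 2*4225)/((82*329)) = (-215 + 8450)/26978 = 8235*(1/26978) = 8235/26978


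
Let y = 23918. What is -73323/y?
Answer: -73323/23918 ≈ -3.0656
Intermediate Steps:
-73323/y = -73323/23918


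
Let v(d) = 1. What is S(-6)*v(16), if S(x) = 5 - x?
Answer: 11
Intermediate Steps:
S(-6)*v(16) = (5 - 1*(-6))*1 = (5 + 6)*1 = 11*1 = 11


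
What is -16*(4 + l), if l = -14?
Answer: 160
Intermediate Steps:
-16*(4 + l) = -16*(4 - 14) = -16*(-10) = 160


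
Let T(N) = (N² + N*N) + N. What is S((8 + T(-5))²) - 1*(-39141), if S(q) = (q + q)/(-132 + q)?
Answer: 104786075/2677 ≈ 39143.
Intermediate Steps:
T(N) = N + 2*N² (T(N) = (N² + N²) + N = 2*N² + N = N + 2*N²)
S(q) = 2*q/(-132 + q) (S(q) = (2*q)/(-132 + q) = 2*q/(-132 + q))
S((8 + T(-5))²) - 1*(-39141) = 2*(8 - 5*(1 + 2*(-5)))²/(-132 + (8 - 5*(1 + 2*(-5)))²) - 1*(-39141) = 2*(8 - 5*(1 - 10))²/(-132 + (8 - 5*(1 - 10))²) + 39141 = 2*(8 - 5*(-9))²/(-132 + (8 - 5*(-9))²) + 39141 = 2*(8 + 45)²/(-132 + (8 + 45)²) + 39141 = 2*53²/(-132 + 53²) + 39141 = 2*2809/(-132 + 2809) + 39141 = 2*2809/2677 + 39141 = 2*2809*(1/2677) + 39141 = 5618/2677 + 39141 = 104786075/2677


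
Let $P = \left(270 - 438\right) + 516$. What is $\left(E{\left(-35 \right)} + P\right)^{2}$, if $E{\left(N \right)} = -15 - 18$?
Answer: $99225$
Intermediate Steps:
$E{\left(N \right)} = -33$
$P = 348$ ($P = -168 + 516 = 348$)
$\left(E{\left(-35 \right)} + P\right)^{2} = \left(-33 + 348\right)^{2} = 315^{2} = 99225$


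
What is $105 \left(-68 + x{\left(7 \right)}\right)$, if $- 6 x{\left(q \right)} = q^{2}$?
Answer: $- \frac{15995}{2} \approx -7997.5$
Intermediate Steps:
$x{\left(q \right)} = - \frac{q^{2}}{6}$
$105 \left(-68 + x{\left(7 \right)}\right) = 105 \left(-68 - \frac{7^{2}}{6}\right) = 105 \left(-68 - \frac{49}{6}\right) = 105 \left(- \frac{457}{6}\right) = - \frac{15995}{2}$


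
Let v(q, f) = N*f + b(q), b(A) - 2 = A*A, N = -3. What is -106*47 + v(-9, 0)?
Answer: -4899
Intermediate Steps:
b(A) = 2 + A**2 (b(A) = 2 + A*A = 2 + A**2)
v(q, f) = 2 + q**2 - 3*f (v(q, f) = -3*f + (2 + q**2) = 2 + q**2 - 3*f)
-106*47 + v(-9, 0) = -106*47 + (2 + (-9)**2 - 3*0) = -4982 + (2 + 81 + 0) = -4982 + 83 = -4899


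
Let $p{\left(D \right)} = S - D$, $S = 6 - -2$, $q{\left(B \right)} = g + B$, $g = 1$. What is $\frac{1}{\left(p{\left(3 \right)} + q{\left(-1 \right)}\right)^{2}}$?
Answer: $\frac{1}{25} \approx 0.04$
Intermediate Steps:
$q{\left(B \right)} = 1 + B$
$S = 8$ ($S = 6 + 2 = 8$)
$p{\left(D \right)} = 8 - D$
$\frac{1}{\left(p{\left(3 \right)} + q{\left(-1 \right)}\right)^{2}} = \frac{1}{\left(\left(8 - 3\right) + \left(1 - 1\right)\right)^{2}} = \frac{1}{\left(\left(8 - 3\right) + 0\right)^{2}} = \frac{1}{\left(5 + 0\right)^{2}} = \frac{1}{5^{2}} = \frac{1}{25}$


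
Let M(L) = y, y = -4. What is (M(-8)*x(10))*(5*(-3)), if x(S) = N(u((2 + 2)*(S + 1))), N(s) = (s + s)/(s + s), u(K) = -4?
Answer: 60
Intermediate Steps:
N(s) = 1 (N(s) = (2*s)/((2*s)) = (2*s)*(1/(2*s)) = 1)
M(L) = -4
x(S) = 1
(M(-8)*x(10))*(5*(-3)) = (-4*1)*(5*(-3)) = -4*(-15) = 60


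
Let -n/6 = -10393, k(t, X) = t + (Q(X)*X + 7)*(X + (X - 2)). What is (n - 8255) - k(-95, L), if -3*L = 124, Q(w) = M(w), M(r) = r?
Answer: 5384852/27 ≈ 1.9944e+5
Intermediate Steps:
Q(w) = w
L = -124/3 (L = -⅓*124 = -124/3 ≈ -41.333)
k(t, X) = t + (-2 + 2*X)*(7 + X²) (k(t, X) = t + (X*X + 7)*(X + (X - 2)) = t + (X² + 7)*(X + (-2 + X)) = t + (7 + X²)*(-2 + 2*X) = t + (-2 + 2*X)*(7 + X²))
n = 62358 (n = -6*(-10393) = 62358)
(n - 8255) - k(-95, L) = (62358 - 8255) - (-14 - 95 - 2*(-124/3)² + 2*(-124/3)³ + 14*(-124/3)) = 54103 - (-14 - 95 - 2*15376/9 + 2*(-1906624/27) - 1736/3) = 54103 - (-14 - 95 - 30752/9 - 3813248/27 - 1736/3) = 54103 - 1*(-3924071/27) = 54103 + 3924071/27 = 5384852/27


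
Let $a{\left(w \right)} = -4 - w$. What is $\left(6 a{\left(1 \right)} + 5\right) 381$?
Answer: $-9525$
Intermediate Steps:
$\left(6 a{\left(1 \right)} + 5\right) 381 = \left(6 \left(-4 - 1\right) + 5\right) 381 = \left(6 \left(-5\right) + 5\right) 381 = \left(-30 + 5\right) 381 = \left(-25\right) 381 = -9525$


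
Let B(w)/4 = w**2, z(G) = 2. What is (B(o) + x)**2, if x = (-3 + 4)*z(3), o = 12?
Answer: 334084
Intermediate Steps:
B(w) = 4*w**2
x = 2 (x = (-3 + 4)*2 = 1*2 = 2)
(B(o) + x)**2 = (4*12**2 + 2)**2 = (4*144 + 2)**2 = (576 + 2)**2 = 578**2 = 334084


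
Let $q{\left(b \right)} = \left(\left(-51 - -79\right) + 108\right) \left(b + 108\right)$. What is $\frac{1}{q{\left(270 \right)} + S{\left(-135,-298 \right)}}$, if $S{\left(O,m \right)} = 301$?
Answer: $\frac{1}{51709} \approx 1.9339 \cdot 10^{-5}$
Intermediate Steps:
$q{\left(b \right)} = 14688 + 136 b$ ($q{\left(b \right)} = \left(\left(-51 + 79\right) + 108\right) \left(108 + b\right) = \left(28 + 108\right) \left(108 + b\right) = 136 \left(108 + b\right) = 14688 + 136 b$)
$\frac{1}{q{\left(270 \right)} + S{\left(-135,-298 \right)}} = \frac{1}{\left(14688 + 136 \cdot 270\right) + 301} = \frac{1}{\left(14688 + 36720\right) + 301} = \frac{1}{51408 + 301} = \frac{1}{51709}$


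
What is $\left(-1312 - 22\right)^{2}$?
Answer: $1779556$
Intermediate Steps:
$\left(-1312 - 22\right)^{2} = \left(-1334\right)^{2} = 1779556$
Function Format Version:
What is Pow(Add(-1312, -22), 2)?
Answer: 1779556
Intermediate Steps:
Pow(Add(-1312, -22), 2) = Pow(-1334, 2) = 1779556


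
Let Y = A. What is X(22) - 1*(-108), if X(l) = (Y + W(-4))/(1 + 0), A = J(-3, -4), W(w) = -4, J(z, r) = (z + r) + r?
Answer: 93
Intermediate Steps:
J(z, r) = z + 2*r (J(z, r) = (r + z) + r = z + 2*r)
A = -11 (A = -3 + 2*(-4) = -3 - 8 = -11)
Y = -11
X(l) = -15 (X(l) = (-11 - 4)/(1 + 0) = -15/1 = -15*1 = -15)
X(22) - 1*(-108) = -15 - 1*(-108) = -15 + 108 = 93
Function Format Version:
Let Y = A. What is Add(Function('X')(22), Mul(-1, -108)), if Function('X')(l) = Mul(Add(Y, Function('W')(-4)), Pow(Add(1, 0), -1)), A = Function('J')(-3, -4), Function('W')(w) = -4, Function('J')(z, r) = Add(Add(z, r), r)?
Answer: 93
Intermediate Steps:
Function('J')(z, r) = Add(z, Mul(2, r)) (Function('J')(z, r) = Add(Add(r, z), r) = Add(z, Mul(2, r)))
A = -11 (A = Add(-3, Mul(2, -4)) = Add(-3, -8) = -11)
Y = -11
Function('X')(l) = -15 (Function('X')(l) = Mul(Add(-11, -4), Pow(Add(1, 0), -1)) = Mul(-15, Pow(1, -1)) = Mul(-15, 1) = -15)
Add(Function('X')(22), Mul(-1, -108)) = Add(-15, Mul(-1, -108)) = Add(-15, 108) = 93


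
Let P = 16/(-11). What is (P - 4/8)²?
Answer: 1849/484 ≈ 3.8202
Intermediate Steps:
P = -16/11 (P = 16*(-1/11) = -16/11 ≈ -1.4545)
(P - 4/8)² = (-16/11 - 4/8)² = (-16/11 - 4*⅛)² = (-16/11 - ½)² = (-43/22)² = 1849/484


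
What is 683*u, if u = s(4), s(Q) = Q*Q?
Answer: 10928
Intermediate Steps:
s(Q) = Q²
u = 16 (u = 4² = 16)
683*u = 683*16 = 10928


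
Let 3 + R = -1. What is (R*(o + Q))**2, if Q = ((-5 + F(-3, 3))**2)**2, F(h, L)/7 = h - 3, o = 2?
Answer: 380980898887824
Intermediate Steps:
F(h, L) = -21 + 7*h (F(h, L) = 7*(h - 3) = 7*(-3 + h) = -21 + 7*h)
R = -4 (R = -3 - 1 = -4)
Q = 4879681 (Q = ((-5 + (-21 + 7*(-3)))**2)**2 = ((-5 + (-21 - 21))**2)**2 = ((-5 - 42)**2)**2 = ((-47)**2)**2 = 2209**2 = 4879681)
(R*(o + Q))**2 = (-4*(2 + 4879681))**2 = (-4*4879683)**2 = (-19518732)**2 = 380980898887824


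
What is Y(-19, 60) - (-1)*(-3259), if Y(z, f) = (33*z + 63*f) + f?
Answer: -46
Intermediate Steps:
Y(z, f) = 33*z + 64*f
Y(-19, 60) - (-1)*(-3259) = (33*(-19) + 64*60) - (-1)*(-3259) = (-627 + 3840) - 1*3259 = 3213 - 3259 = -46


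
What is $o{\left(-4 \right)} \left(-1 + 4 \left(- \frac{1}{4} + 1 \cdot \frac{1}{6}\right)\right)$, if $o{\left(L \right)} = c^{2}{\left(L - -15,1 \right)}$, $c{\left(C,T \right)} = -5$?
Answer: $- \frac{100}{3} \approx -33.333$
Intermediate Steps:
$o{\left(L \right)} = 25$ ($o{\left(L \right)} = \left(-5\right)^{2} = 25$)
$o{\left(-4 \right)} \left(-1 + 4 \left(- \frac{1}{4} + 1 \cdot \frac{1}{6}\right)\right) = 25 \left(-1 + 4 \left(- \frac{1}{4} + 1 \cdot \frac{1}{6}\right)\right) = 25 \left(-1 + 4 \left(\left(-1\right) \frac{1}{4} + 1 \cdot \frac{1}{6}\right)\right) = 25 \left(-1 + 4 \left(- \frac{1}{4} + \frac{1}{6}\right)\right) = 25 \left(-1 + 4 \left(- \frac{1}{12}\right)\right) = 25 \left(-1 - \frac{1}{3}\right) = 25 \left(- \frac{4}{3}\right) = - \frac{100}{3}$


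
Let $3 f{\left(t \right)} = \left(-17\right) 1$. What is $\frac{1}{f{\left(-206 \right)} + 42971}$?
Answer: $\frac{3}{128896} \approx 2.3275 \cdot 10^{-5}$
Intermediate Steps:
$f{\left(t \right)} = - \frac{17}{3}$ ($f{\left(t \right)} = \frac{\left(-17\right) 1}{3} = \frac{1}{3} \left(-17\right) = - \frac{17}{3}$)
$\frac{1}{f{\left(-206 \right)} + 42971} = \frac{1}{- \frac{17}{3} + 42971} = \frac{1}{\frac{128896}{3}} = \frac{3}{128896}$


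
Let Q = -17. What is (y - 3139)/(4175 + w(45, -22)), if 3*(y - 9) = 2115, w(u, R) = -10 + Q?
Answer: -2425/4148 ≈ -0.58462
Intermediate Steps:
w(u, R) = -27 (w(u, R) = -10 - 17 = -27)
y = 714 (y = 9 + (⅓)*2115 = 9 + 705 = 714)
(y - 3139)/(4175 + w(45, -22)) = (714 - 3139)/(4175 - 27) = -2425/4148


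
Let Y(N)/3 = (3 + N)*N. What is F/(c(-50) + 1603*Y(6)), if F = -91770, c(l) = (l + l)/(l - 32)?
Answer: -1881285/5323588 ≈ -0.35339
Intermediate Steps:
c(l) = 2*l/(-32 + l) (c(l) = (2*l)/(-32 + l) = 2*l/(-32 + l))
Y(N) = 3*N*(3 + N) (Y(N) = 3*((3 + N)*N) = 3*(N*(3 + N)) = 3*N*(3 + N))
F/(c(-50) + 1603*Y(6)) = -91770/(2*(-50)/(-32 - 50) + 1603*(3*6*(3 + 6))) = -91770/(2*(-50)/(-82) + 1603*(3*6*9)) = -91770/(2*(-50)*(-1/82) + 1603*162) = -91770/(50/41 + 259686) = -91770/10647176/41 = -91770*41/10647176 = -1881285/5323588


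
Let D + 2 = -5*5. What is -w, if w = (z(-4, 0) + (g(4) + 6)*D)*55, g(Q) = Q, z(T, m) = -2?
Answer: 14960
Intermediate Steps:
D = -27 (D = -2 - 5*5 = -2 - 25 = -27)
w = -14960 (w = (-2 + (4 + 6)*(-27))*55 = (-2 + 10*(-27))*55 = (-2 - 270)*55 = -272*55 = -14960)
-w = -1*(-14960) = 14960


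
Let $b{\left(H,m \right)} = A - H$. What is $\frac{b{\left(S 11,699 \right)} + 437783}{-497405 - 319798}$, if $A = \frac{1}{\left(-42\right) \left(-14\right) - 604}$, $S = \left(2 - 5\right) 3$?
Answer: $- \frac{7006111}{13075248} \approx -0.53583$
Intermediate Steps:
$S = -9$ ($S = \left(-3\right) 3 = -9$)
$A = - \frac{1}{16}$ ($A = \frac{1}{588 - 604} = \frac{1}{-16} = - \frac{1}{16} \approx -0.0625$)
$b{\left(H,m \right)} = - \frac{1}{16} - H$
$\frac{b{\left(S 11,699 \right)} + 437783}{-497405 - 319798} = \frac{\left(- \frac{1}{16} - \left(-9\right) 11\right) + 437783}{-497405 - 319798} = \frac{\left(- \frac{1}{16} - -99\right) + 437783}{-817203} = \left(\left(- \frac{1}{16} + 99\right) + 437783\right) \left(- \frac{1}{817203}\right) = \left(\frac{1583}{16} + 437783\right) \left(- \frac{1}{817203}\right) = \frac{7006111}{16} \left(- \frac{1}{817203}\right) = - \frac{7006111}{13075248}$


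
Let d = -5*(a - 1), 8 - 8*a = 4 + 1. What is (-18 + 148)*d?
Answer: 1625/4 ≈ 406.25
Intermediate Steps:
a = 3/8 (a = 1 - (4 + 1)/8 = 1 - ⅛*5 = 1 - 5/8 = 3/8 ≈ 0.37500)
d = 25/8 (d = -5*(3/8 - 1) = -5*(-5/8) = 25/8 ≈ 3.1250)
(-18 + 148)*d = (-18 + 148)*(25/8) = 130*(25/8) = 1625/4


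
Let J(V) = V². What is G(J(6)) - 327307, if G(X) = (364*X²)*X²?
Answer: 611052917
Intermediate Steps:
G(X) = 364*X⁴
G(J(6)) - 327307 = 364*(6²)⁴ - 327307 = 364*36⁴ - 327307 = 364*1679616 - 327307 = 611380224 - 327307 = 611052917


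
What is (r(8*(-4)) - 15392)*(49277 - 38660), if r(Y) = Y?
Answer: -163756608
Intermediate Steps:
(r(8*(-4)) - 15392)*(49277 - 38660) = (8*(-4) - 15392)*(49277 - 38660) = (-32 - 15392)*10617 = -15424*10617 = -163756608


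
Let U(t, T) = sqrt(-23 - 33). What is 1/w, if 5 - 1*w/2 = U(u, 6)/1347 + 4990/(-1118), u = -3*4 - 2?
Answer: 2682703498995/50774620395836 + 420911907*I*sqrt(14)/50774620395836 ≈ 0.052836 + 3.1018e-5*I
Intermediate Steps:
u = -14 (u = -12 - 2 = -14)
U(t, T) = 2*I*sqrt(14) (U(t, T) = sqrt(-56) = 2*I*sqrt(14))
w = 10580/559 - 4*I*sqrt(14)/1347 (w = 10 - 2*((2*I*sqrt(14))/1347 + 4990/(-1118)) = 10 - 2*((2*I*sqrt(14))*(1/1347) + 4990*(-1/1118)) = 10 - 2*(2*I*sqrt(14)/1347 - 2495/559) = 10 - 2*(-2495/559 + 2*I*sqrt(14)/1347) = 10 + (4990/559 - 4*I*sqrt(14)/1347) = 10580/559 - 4*I*sqrt(14)/1347 ≈ 18.927 - 0.011111*I)
1/w = 1/(10580/559 - 4*I*sqrt(14)/1347)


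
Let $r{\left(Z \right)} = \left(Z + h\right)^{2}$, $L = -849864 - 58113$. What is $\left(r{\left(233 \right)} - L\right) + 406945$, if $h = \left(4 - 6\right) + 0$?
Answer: $1368283$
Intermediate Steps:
$L = -907977$ ($L = -849864 - 58113 = -907977$)
$h = -2$ ($h = -2 + 0 = -2$)
$r{\left(Z \right)} = \left(-2 + Z\right)^{2}$ ($r{\left(Z \right)} = \left(Z - 2\right)^{2} = \left(-2 + Z\right)^{2}$)
$\left(r{\left(233 \right)} - L\right) + 406945 = \left(\left(-2 + 233\right)^{2} - -907977\right) + 406945 = \left(231^{2} + 907977\right) + 406945 = \left(53361 + 907977\right) + 406945 = 961338 + 406945 = 1368283$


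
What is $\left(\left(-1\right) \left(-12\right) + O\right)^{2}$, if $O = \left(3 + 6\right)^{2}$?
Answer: $8649$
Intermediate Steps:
$O = 81$ ($O = 9^{2} = 81$)
$\left(\left(-1\right) \left(-12\right) + O\right)^{2} = \left(\left(-1\right) \left(-12\right) + 81\right)^{2} = \left(12 + 81\right)^{2} = 93^{2} = 8649$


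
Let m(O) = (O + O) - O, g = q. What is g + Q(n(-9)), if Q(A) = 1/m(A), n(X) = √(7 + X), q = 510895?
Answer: 510895 - I*√2/2 ≈ 5.109e+5 - 0.70711*I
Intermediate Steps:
g = 510895
m(O) = O (m(O) = 2*O - O = O)
Q(A) = 1/A
g + Q(n(-9)) = 510895 + 1/(√(7 - 9)) = 510895 + 1/(√(-2)) = 510895 + 1/(I*√2) = 510895 - I*√2/2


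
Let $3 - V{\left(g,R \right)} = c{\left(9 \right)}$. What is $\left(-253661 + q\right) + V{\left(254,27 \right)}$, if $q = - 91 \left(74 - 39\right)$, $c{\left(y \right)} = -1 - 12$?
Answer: $-256830$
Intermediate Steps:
$c{\left(y \right)} = -13$
$V{\left(g,R \right)} = 16$ ($V{\left(g,R \right)} = 3 - -13 = 3 + 13 = 16$)
$q = -3185$ ($q = \left(-91\right) 35 = -3185$)
$\left(-253661 + q\right) + V{\left(254,27 \right)} = \left(-253661 - 3185\right) + 16 = -256846 + 16 = -256830$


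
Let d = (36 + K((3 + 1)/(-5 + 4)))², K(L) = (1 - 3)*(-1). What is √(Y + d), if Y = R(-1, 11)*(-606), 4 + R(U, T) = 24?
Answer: 2*I*√2669 ≈ 103.32*I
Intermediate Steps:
R(U, T) = 20 (R(U, T) = -4 + 24 = 20)
K(L) = 2 (K(L) = -2*(-1) = 2)
Y = -12120 (Y = 20*(-606) = -12120)
d = 1444 (d = (36 + 2)² = 38² = 1444)
√(Y + d) = √(-12120 + 1444) = √(-10676) = 2*I*√2669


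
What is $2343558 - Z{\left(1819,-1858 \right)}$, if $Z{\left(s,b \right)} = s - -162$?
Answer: $2341577$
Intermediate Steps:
$Z{\left(s,b \right)} = 162 + s$ ($Z{\left(s,b \right)} = s + 162 = 162 + s$)
$2343558 - Z{\left(1819,-1858 \right)} = 2343558 - \left(162 + 1819\right) = 2343558 - 1981 = 2341577$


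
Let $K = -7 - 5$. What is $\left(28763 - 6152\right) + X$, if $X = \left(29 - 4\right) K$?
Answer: $22311$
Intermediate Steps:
$K = -12$ ($K = -7 - 5 = -12$)
$X = -300$ ($X = \left(29 - 4\right) \left(-12\right) = 25 \left(-12\right) = -300$)
$\left(28763 - 6152\right) + X = \left(28763 - 6152\right) - 300 = 22611 - 300 = 22311$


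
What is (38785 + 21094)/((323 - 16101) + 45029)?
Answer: 59879/29251 ≈ 2.0471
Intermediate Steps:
(38785 + 21094)/((323 - 16101) + 45029) = 59879/(-15778 + 45029) = 59879/29251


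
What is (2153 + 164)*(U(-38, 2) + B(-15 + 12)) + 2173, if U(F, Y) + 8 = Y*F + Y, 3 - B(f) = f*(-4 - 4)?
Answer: -236478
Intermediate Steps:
B(f) = 3 + 8*f (B(f) = 3 - f*(-4 - 4) = 3 - f*(-8) = 3 - (-8)*f = 3 + 8*f)
U(F, Y) = -8 + Y + F*Y (U(F, Y) = -8 + (Y*F + Y) = -8 + (F*Y + Y) = -8 + (Y + F*Y) = -8 + Y + F*Y)
(2153 + 164)*(U(-38, 2) + B(-15 + 12)) + 2173 = (2153 + 164)*((-8 + 2 - 38*2) + (3 + 8*(-15 + 12))) + 2173 = 2317*((-8 + 2 - 76) + (3 + 8*(-3))) + 2173 = 2317*(-82 + (3 - 24)) + 2173 = 2317*(-82 - 21) + 2173 = 2317*(-103) + 2173 = -238651 + 2173 = -236478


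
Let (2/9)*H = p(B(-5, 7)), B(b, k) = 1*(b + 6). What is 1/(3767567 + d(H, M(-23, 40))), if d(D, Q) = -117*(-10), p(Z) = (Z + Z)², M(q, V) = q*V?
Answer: 1/3768737 ≈ 2.6534e-7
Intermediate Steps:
M(q, V) = V*q
B(b, k) = 6 + b (B(b, k) = 1*(6 + b) = 6 + b)
p(Z) = 4*Z² (p(Z) = (2*Z)² = 4*Z²)
H = 18 (H = 9*(4*(6 - 5)²)/2 = 9*(4*1²)/2 = 9*(4*1)/2 = (9/2)*4 = 18)
d(D, Q) = 1170
1/(3767567 + d(H, M(-23, 40))) = 1/(3767567 + 1170) = 1/3768737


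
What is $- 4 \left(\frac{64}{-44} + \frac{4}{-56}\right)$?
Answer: $\frac{470}{77} \approx 6.1039$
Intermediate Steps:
$- 4 \left(\frac{64}{-44} + \frac{4}{-56}\right) = - 4 \left(64 \left(- \frac{1}{44}\right) + 4 \left(- \frac{1}{56}\right)\right) = - 4 \left(- \frac{16}{11} - \frac{1}{14}\right) = \left(-4\right) \left(- \frac{235}{154}\right) = \frac{470}{77}$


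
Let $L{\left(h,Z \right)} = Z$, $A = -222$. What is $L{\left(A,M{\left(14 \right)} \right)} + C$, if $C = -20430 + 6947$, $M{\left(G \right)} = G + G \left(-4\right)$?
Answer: $-13525$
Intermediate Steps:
$M{\left(G \right)} = - 3 G$ ($M{\left(G \right)} = G - 4 G = - 3 G$)
$C = -13483$
$L{\left(A,M{\left(14 \right)} \right)} + C = \left(-3\right) 14 - 13483 = -42 - 13483 = -13525$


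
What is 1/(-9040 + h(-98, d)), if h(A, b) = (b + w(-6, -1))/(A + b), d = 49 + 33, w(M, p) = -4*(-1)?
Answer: -8/72363 ≈ -0.00011055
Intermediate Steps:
w(M, p) = 4
d = 82
h(A, b) = (4 + b)/(A + b) (h(A, b) = (b + 4)/(A + b) = (4 + b)/(A + b))
1/(-9040 + h(-98, d)) = 1/(-9040 + (4 + 82)/(-98 + 82)) = 1/(-9040 + 86/(-16)) = 1/(-9040 - 1/16*86) = 1/(-9040 - 43/8) = 1/(-72363/8) = -8/72363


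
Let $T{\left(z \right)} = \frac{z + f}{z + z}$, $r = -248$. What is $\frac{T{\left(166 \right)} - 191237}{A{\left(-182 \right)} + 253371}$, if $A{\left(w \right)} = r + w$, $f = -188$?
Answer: $- \frac{31745353}{41988206} \approx -0.75605$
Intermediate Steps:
$A{\left(w \right)} = -248 + w$
$T{\left(z \right)} = \frac{-188 + z}{2 z}$ ($T{\left(z \right)} = \frac{z - 188}{z + z} = \frac{-188 + z}{2 z}$)
$\frac{T{\left(166 \right)} - 191237}{A{\left(-182 \right)} + 253371} = \frac{\frac{-188 + 166}{2 \cdot 166} - 191237}{\left(-248 - 182\right) + 253371} = \frac{\frac{1}{2} \cdot \frac{1}{166} \left(-22\right) - 191237}{-430 + 253371} = \frac{- \frac{11}{166} - 191237}{252941} = \left(- \frac{31745353}{166}\right) \frac{1}{252941} = - \frac{31745353}{41988206}$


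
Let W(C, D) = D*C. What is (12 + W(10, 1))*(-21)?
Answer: -462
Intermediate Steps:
W(C, D) = C*D
(12 + W(10, 1))*(-21) = (12 + 10*1)*(-21) = (12 + 10)*(-21) = 22*(-21) = -462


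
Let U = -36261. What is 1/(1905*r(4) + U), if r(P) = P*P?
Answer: -1/5781 ≈ -0.00017298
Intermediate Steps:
r(P) = P²
1/(1905*r(4) + U) = 1/(1905*4² - 36261) = 1/(1905*16 - 36261) = 1/(30480 - 36261) = 1/(-5781) = -1/5781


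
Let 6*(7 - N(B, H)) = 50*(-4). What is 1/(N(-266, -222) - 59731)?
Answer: -3/179072 ≈ -1.6753e-5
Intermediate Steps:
N(B, H) = 121/3 (N(B, H) = 7 - 25*(-4)/3 = 7 - ⅙*(-200) = 7 + 100/3 = 121/3)
1/(N(-266, -222) - 59731) = 1/(121/3 - 59731) = 1/(-179072/3) = -3/179072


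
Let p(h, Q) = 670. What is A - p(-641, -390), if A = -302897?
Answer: -303567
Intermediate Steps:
A - p(-641, -390) = -302897 - 1*670 = -302897 - 670 = -303567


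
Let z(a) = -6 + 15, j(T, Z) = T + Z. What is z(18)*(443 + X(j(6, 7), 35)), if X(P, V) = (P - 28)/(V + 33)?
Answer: 270981/68 ≈ 3985.0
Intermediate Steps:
X(P, V) = (-28 + P)/(33 + V)
z(a) = 9
z(18)*(443 + X(j(6, 7), 35)) = 9*(443 + (-28 + (6 + 7))/(33 + 35)) = 9*(443 + (-28 + 13)/68) = 9*(443 + (1/68)*(-15)) = 9*(443 - 15/68) = 9*(30109/68) = 270981/68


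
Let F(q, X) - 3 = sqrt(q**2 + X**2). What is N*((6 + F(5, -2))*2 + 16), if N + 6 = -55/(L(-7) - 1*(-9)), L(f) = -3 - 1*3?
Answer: -2482/3 - 146*sqrt(29)/3 ≈ -1089.4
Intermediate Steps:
L(f) = -6 (L(f) = -3 - 3 = -6)
F(q, X) = 3 + sqrt(X**2 + q**2) (F(q, X) = 3 + sqrt(q**2 + X**2) = 3 + sqrt(X**2 + q**2))
N = -73/3 (N = -6 - 55/(-6 - 1*(-9)) = -6 - 55/(-6 + 9) = -6 - 55/3 = -73/3 ≈ -24.333)
N*((6 + F(5, -2))*2 + 16) = -73*((6 + (3 + sqrt((-2)**2 + 5**2)))*2 + 16)/3 = -73*((6 + (3 + sqrt(4 + 25)))*2 + 16)/3 = -73*((6 + (3 + sqrt(29)))*2 + 16)/3 = -73*((9 + sqrt(29))*2 + 16)/3 = -73*((18 + 2*sqrt(29)) + 16)/3 = -73*(34 + 2*sqrt(29))/3 = -2482/3 - 146*sqrt(29)/3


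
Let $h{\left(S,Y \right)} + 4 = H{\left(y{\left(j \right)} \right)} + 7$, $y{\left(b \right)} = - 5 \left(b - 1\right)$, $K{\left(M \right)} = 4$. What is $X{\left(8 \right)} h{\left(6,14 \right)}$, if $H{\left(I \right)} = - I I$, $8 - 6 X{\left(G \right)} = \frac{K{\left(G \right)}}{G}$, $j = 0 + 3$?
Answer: $- \frac{485}{4} \approx -121.25$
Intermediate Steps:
$j = 3$
$X{\left(G \right)} = \frac{4}{3} - \frac{2}{3 G}$ ($X{\left(G \right)} = \frac{4}{3} - \frac{4 \frac{1}{G}}{6} = \frac{4}{3} - \frac{2}{3 G}$)
$y{\left(b \right)} = 5 - 5 b$ ($y{\left(b \right)} = - 5 \left(-1 + b\right) = 5 - 5 b$)
$H{\left(I \right)} = - I^{2}$
$h{\left(S,Y \right)} = -97$ ($h{\left(S,Y \right)} = -4 + \left(- \left(5 - 15\right)^{2} + 7\right) = -4 + \left(- \left(-10\right)^{2} + 7\right) = -4 + \left(\left(-1\right) 100 + 7\right) = -4 + \left(-100 + 7\right) = -4 - 93 = -97$)
$X{\left(8 \right)} h{\left(6,14 \right)} = \frac{2 \left(-1 + 2 \cdot 8\right)}{3 \cdot 8} \left(-97\right) = \frac{2}{3} \cdot \frac{1}{8} \left(-1 + 16\right) \left(-97\right) = \frac{2}{3} \cdot \frac{1}{8} \cdot 15 \left(-97\right) = \frac{5}{4} \left(-97\right) = - \frac{485}{4}$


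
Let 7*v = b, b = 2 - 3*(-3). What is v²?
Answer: 121/49 ≈ 2.4694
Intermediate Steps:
b = 11 (b = 2 + 9 = 11)
v = 11/7 (v = (⅐)*11 = 11/7 ≈ 1.5714)
v² = (11/7)² = 121/49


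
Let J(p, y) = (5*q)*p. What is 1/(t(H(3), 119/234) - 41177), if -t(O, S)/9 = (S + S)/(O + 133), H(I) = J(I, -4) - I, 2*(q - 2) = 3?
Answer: -4745/195385103 ≈ -2.4285e-5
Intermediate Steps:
q = 7/2 (q = 2 + (½)*3 = 2 + 3/2 = 7/2 ≈ 3.5000)
J(p, y) = 35*p/2 (J(p, y) = (5*(7/2))*p = 35*p/2)
H(I) = 33*I/2 (H(I) = 35*I/2 - I = 33*I/2)
t(O, S) = -18*S/(133 + O) (t(O, S) = -9*(S + S)/(O + 133) = -9*2*S/(133 + O) = -18*S/(133 + O))
1/(t(H(3), 119/234) - 41177) = 1/(-18*119/234/(133 + (33/2)*3) - 41177) = 1/(-18*119*(1/234)/(133 + 99/2) - 41177) = 1/(-18*119/234/365/2 - 41177) = 1/(-18*119/234*2/365 - 41177) = 1/(-238/4745 - 41177) = 1/(-195385103/4745) = -4745/195385103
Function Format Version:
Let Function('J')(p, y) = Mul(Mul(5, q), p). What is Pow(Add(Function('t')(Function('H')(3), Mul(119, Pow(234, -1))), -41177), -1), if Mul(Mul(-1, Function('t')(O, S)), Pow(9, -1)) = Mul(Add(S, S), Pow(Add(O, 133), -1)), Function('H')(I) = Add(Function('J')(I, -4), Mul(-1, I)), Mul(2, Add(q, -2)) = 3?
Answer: Rational(-4745, 195385103) ≈ -2.4285e-5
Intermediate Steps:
q = Rational(7, 2) (q = Add(2, Mul(Rational(1, 2), 3)) = Add(2, Rational(3, 2)) = Rational(7, 2) ≈ 3.5000)
Function('J')(p, y) = Mul(Rational(35, 2), p) (Function('J')(p, y) = Mul(Mul(5, Rational(7, 2)), p) = Mul(Rational(35, 2), p))
Function('H')(I) = Mul(Rational(33, 2), I) (Function('H')(I) = Add(Mul(Rational(35, 2), I), Mul(-1, I)) = Mul(Rational(33, 2), I))
Function('t')(O, S) = Mul(-18, S, Pow(Add(133, O), -1)) (Function('t')(O, S) = Mul(-9, Mul(Add(S, S), Pow(Add(O, 133), -1))) = Mul(-9, Mul(Mul(2, S), Pow(Add(133, O), -1))) = Mul(-9, Mul(2, S, Pow(Add(133, O), -1))) = Mul(-18, S, Pow(Add(133, O), -1)))
Pow(Add(Function('t')(Function('H')(3), Mul(119, Pow(234, -1))), -41177), -1) = Pow(Add(Mul(-18, Mul(119, Pow(234, -1)), Pow(Add(133, Mul(Rational(33, 2), 3)), -1)), -41177), -1) = Pow(Add(Mul(-18, Mul(119, Rational(1, 234)), Pow(Add(133, Rational(99, 2)), -1)), -41177), -1) = Pow(Add(Mul(-18, Rational(119, 234), Pow(Rational(365, 2), -1)), -41177), -1) = Pow(Add(Mul(-18, Rational(119, 234), Rational(2, 365)), -41177), -1) = Pow(Add(Rational(-238, 4745), -41177), -1) = Pow(Rational(-195385103, 4745), -1) = Rational(-4745, 195385103)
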